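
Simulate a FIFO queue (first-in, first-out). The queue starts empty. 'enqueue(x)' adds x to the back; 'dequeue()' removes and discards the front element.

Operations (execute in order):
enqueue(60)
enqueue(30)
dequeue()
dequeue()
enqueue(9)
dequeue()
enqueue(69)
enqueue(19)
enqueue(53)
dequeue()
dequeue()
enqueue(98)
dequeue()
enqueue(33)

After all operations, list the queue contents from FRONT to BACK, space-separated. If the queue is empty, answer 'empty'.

Answer: 98 33

Derivation:
enqueue(60): [60]
enqueue(30): [60, 30]
dequeue(): [30]
dequeue(): []
enqueue(9): [9]
dequeue(): []
enqueue(69): [69]
enqueue(19): [69, 19]
enqueue(53): [69, 19, 53]
dequeue(): [19, 53]
dequeue(): [53]
enqueue(98): [53, 98]
dequeue(): [98]
enqueue(33): [98, 33]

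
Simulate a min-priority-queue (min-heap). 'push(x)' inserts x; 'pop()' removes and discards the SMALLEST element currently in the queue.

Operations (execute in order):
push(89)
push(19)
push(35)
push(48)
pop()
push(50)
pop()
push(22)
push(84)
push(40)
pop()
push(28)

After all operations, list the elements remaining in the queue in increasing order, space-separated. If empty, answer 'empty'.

push(89): heap contents = [89]
push(19): heap contents = [19, 89]
push(35): heap contents = [19, 35, 89]
push(48): heap contents = [19, 35, 48, 89]
pop() → 19: heap contents = [35, 48, 89]
push(50): heap contents = [35, 48, 50, 89]
pop() → 35: heap contents = [48, 50, 89]
push(22): heap contents = [22, 48, 50, 89]
push(84): heap contents = [22, 48, 50, 84, 89]
push(40): heap contents = [22, 40, 48, 50, 84, 89]
pop() → 22: heap contents = [40, 48, 50, 84, 89]
push(28): heap contents = [28, 40, 48, 50, 84, 89]

Answer: 28 40 48 50 84 89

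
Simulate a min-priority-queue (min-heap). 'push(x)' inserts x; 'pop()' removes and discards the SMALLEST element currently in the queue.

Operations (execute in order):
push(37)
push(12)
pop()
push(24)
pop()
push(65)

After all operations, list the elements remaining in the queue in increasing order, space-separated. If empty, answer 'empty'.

push(37): heap contents = [37]
push(12): heap contents = [12, 37]
pop() → 12: heap contents = [37]
push(24): heap contents = [24, 37]
pop() → 24: heap contents = [37]
push(65): heap contents = [37, 65]

Answer: 37 65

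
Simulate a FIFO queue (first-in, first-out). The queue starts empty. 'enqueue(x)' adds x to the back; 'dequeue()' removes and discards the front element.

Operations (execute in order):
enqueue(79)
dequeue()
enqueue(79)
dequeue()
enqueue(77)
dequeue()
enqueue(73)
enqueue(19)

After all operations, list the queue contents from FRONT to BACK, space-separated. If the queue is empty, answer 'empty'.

enqueue(79): [79]
dequeue(): []
enqueue(79): [79]
dequeue(): []
enqueue(77): [77]
dequeue(): []
enqueue(73): [73]
enqueue(19): [73, 19]

Answer: 73 19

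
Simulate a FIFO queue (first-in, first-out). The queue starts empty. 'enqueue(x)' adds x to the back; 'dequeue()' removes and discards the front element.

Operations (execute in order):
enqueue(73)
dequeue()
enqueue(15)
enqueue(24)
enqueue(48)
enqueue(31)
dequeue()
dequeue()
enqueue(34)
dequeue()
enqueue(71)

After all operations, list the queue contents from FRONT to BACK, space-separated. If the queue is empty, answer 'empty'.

Answer: 31 34 71

Derivation:
enqueue(73): [73]
dequeue(): []
enqueue(15): [15]
enqueue(24): [15, 24]
enqueue(48): [15, 24, 48]
enqueue(31): [15, 24, 48, 31]
dequeue(): [24, 48, 31]
dequeue(): [48, 31]
enqueue(34): [48, 31, 34]
dequeue(): [31, 34]
enqueue(71): [31, 34, 71]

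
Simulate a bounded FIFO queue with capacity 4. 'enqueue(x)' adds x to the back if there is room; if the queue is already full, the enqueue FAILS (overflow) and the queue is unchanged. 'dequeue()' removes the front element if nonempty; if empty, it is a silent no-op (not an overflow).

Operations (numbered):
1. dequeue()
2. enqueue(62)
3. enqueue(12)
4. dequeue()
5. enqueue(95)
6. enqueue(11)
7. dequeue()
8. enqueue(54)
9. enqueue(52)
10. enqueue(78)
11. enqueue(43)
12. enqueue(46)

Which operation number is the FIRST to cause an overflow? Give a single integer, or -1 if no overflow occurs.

Answer: 10

Derivation:
1. dequeue(): empty, no-op, size=0
2. enqueue(62): size=1
3. enqueue(12): size=2
4. dequeue(): size=1
5. enqueue(95): size=2
6. enqueue(11): size=3
7. dequeue(): size=2
8. enqueue(54): size=3
9. enqueue(52): size=4
10. enqueue(78): size=4=cap → OVERFLOW (fail)
11. enqueue(43): size=4=cap → OVERFLOW (fail)
12. enqueue(46): size=4=cap → OVERFLOW (fail)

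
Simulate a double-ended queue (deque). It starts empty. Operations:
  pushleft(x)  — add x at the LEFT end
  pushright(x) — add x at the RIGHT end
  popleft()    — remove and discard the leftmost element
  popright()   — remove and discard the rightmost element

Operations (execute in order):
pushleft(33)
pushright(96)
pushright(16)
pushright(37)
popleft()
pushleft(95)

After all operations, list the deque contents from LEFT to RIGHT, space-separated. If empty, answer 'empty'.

Answer: 95 96 16 37

Derivation:
pushleft(33): [33]
pushright(96): [33, 96]
pushright(16): [33, 96, 16]
pushright(37): [33, 96, 16, 37]
popleft(): [96, 16, 37]
pushleft(95): [95, 96, 16, 37]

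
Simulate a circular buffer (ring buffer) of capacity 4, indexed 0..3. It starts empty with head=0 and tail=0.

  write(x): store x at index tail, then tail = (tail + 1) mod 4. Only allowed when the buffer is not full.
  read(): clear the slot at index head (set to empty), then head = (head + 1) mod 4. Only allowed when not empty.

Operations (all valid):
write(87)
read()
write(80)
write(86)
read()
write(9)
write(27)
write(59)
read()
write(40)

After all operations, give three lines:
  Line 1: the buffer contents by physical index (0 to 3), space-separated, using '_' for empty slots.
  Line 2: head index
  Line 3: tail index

write(87): buf=[87 _ _ _], head=0, tail=1, size=1
read(): buf=[_ _ _ _], head=1, tail=1, size=0
write(80): buf=[_ 80 _ _], head=1, tail=2, size=1
write(86): buf=[_ 80 86 _], head=1, tail=3, size=2
read(): buf=[_ _ 86 _], head=2, tail=3, size=1
write(9): buf=[_ _ 86 9], head=2, tail=0, size=2
write(27): buf=[27 _ 86 9], head=2, tail=1, size=3
write(59): buf=[27 59 86 9], head=2, tail=2, size=4
read(): buf=[27 59 _ 9], head=3, tail=2, size=3
write(40): buf=[27 59 40 9], head=3, tail=3, size=4

Answer: 27 59 40 9
3
3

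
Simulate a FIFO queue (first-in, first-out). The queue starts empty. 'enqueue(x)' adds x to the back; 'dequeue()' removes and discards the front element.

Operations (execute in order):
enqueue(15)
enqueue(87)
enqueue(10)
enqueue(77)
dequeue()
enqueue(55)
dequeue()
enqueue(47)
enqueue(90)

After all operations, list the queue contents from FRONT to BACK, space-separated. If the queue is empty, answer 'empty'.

Answer: 10 77 55 47 90

Derivation:
enqueue(15): [15]
enqueue(87): [15, 87]
enqueue(10): [15, 87, 10]
enqueue(77): [15, 87, 10, 77]
dequeue(): [87, 10, 77]
enqueue(55): [87, 10, 77, 55]
dequeue(): [10, 77, 55]
enqueue(47): [10, 77, 55, 47]
enqueue(90): [10, 77, 55, 47, 90]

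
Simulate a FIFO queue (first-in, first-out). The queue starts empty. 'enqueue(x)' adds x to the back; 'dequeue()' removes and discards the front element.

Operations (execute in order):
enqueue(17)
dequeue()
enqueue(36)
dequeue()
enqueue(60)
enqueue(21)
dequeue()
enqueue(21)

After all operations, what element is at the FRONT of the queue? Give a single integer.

enqueue(17): queue = [17]
dequeue(): queue = []
enqueue(36): queue = [36]
dequeue(): queue = []
enqueue(60): queue = [60]
enqueue(21): queue = [60, 21]
dequeue(): queue = [21]
enqueue(21): queue = [21, 21]

Answer: 21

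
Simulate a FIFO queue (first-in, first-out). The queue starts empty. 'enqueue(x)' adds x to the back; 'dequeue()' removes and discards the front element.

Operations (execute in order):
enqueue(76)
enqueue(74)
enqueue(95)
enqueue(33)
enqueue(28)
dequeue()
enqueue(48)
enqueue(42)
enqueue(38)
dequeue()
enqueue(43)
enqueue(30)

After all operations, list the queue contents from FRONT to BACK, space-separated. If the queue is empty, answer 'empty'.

Answer: 95 33 28 48 42 38 43 30

Derivation:
enqueue(76): [76]
enqueue(74): [76, 74]
enqueue(95): [76, 74, 95]
enqueue(33): [76, 74, 95, 33]
enqueue(28): [76, 74, 95, 33, 28]
dequeue(): [74, 95, 33, 28]
enqueue(48): [74, 95, 33, 28, 48]
enqueue(42): [74, 95, 33, 28, 48, 42]
enqueue(38): [74, 95, 33, 28, 48, 42, 38]
dequeue(): [95, 33, 28, 48, 42, 38]
enqueue(43): [95, 33, 28, 48, 42, 38, 43]
enqueue(30): [95, 33, 28, 48, 42, 38, 43, 30]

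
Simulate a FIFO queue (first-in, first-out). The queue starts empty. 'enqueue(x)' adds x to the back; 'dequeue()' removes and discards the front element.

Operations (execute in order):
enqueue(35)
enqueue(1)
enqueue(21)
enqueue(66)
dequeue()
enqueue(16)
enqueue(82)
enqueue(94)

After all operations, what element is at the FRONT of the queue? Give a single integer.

Answer: 1

Derivation:
enqueue(35): queue = [35]
enqueue(1): queue = [35, 1]
enqueue(21): queue = [35, 1, 21]
enqueue(66): queue = [35, 1, 21, 66]
dequeue(): queue = [1, 21, 66]
enqueue(16): queue = [1, 21, 66, 16]
enqueue(82): queue = [1, 21, 66, 16, 82]
enqueue(94): queue = [1, 21, 66, 16, 82, 94]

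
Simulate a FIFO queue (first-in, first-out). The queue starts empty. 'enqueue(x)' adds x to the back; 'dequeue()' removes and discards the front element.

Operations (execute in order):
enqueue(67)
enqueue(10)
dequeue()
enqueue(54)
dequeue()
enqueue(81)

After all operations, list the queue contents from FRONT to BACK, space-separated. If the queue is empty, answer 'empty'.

enqueue(67): [67]
enqueue(10): [67, 10]
dequeue(): [10]
enqueue(54): [10, 54]
dequeue(): [54]
enqueue(81): [54, 81]

Answer: 54 81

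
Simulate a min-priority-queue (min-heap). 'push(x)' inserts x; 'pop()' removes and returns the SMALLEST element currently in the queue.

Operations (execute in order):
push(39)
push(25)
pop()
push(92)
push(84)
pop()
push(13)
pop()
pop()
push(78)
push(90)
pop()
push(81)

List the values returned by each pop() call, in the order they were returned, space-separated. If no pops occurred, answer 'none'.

Answer: 25 39 13 84 78

Derivation:
push(39): heap contents = [39]
push(25): heap contents = [25, 39]
pop() → 25: heap contents = [39]
push(92): heap contents = [39, 92]
push(84): heap contents = [39, 84, 92]
pop() → 39: heap contents = [84, 92]
push(13): heap contents = [13, 84, 92]
pop() → 13: heap contents = [84, 92]
pop() → 84: heap contents = [92]
push(78): heap contents = [78, 92]
push(90): heap contents = [78, 90, 92]
pop() → 78: heap contents = [90, 92]
push(81): heap contents = [81, 90, 92]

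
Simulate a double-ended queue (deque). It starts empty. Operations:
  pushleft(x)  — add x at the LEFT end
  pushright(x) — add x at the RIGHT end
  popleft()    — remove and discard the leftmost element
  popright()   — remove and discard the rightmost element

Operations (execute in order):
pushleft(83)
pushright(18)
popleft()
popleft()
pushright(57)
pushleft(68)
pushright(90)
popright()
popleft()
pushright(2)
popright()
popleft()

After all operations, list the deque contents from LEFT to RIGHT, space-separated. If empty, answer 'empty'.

Answer: empty

Derivation:
pushleft(83): [83]
pushright(18): [83, 18]
popleft(): [18]
popleft(): []
pushright(57): [57]
pushleft(68): [68, 57]
pushright(90): [68, 57, 90]
popright(): [68, 57]
popleft(): [57]
pushright(2): [57, 2]
popright(): [57]
popleft(): []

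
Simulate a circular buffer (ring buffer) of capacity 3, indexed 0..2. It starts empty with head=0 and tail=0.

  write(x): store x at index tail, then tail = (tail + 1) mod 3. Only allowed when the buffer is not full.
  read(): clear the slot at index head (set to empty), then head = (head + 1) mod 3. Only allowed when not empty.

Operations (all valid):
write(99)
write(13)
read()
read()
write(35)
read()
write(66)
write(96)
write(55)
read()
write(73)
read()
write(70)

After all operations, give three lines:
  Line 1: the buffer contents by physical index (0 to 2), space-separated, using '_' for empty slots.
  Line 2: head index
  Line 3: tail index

write(99): buf=[99 _ _], head=0, tail=1, size=1
write(13): buf=[99 13 _], head=0, tail=2, size=2
read(): buf=[_ 13 _], head=1, tail=2, size=1
read(): buf=[_ _ _], head=2, tail=2, size=0
write(35): buf=[_ _ 35], head=2, tail=0, size=1
read(): buf=[_ _ _], head=0, tail=0, size=0
write(66): buf=[66 _ _], head=0, tail=1, size=1
write(96): buf=[66 96 _], head=0, tail=2, size=2
write(55): buf=[66 96 55], head=0, tail=0, size=3
read(): buf=[_ 96 55], head=1, tail=0, size=2
write(73): buf=[73 96 55], head=1, tail=1, size=3
read(): buf=[73 _ 55], head=2, tail=1, size=2
write(70): buf=[73 70 55], head=2, tail=2, size=3

Answer: 73 70 55
2
2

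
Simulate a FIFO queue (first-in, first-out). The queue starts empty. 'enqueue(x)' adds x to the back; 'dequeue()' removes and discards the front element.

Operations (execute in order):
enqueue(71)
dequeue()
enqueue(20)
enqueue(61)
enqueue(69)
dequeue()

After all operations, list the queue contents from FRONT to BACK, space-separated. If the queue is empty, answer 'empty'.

Answer: 61 69

Derivation:
enqueue(71): [71]
dequeue(): []
enqueue(20): [20]
enqueue(61): [20, 61]
enqueue(69): [20, 61, 69]
dequeue(): [61, 69]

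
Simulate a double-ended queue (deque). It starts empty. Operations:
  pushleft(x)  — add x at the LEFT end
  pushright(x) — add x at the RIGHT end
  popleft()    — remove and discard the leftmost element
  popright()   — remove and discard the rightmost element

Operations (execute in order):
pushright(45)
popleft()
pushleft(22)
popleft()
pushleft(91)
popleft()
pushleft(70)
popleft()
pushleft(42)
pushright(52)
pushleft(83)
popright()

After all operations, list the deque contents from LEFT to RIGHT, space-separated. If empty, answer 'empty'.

Answer: 83 42

Derivation:
pushright(45): [45]
popleft(): []
pushleft(22): [22]
popleft(): []
pushleft(91): [91]
popleft(): []
pushleft(70): [70]
popleft(): []
pushleft(42): [42]
pushright(52): [42, 52]
pushleft(83): [83, 42, 52]
popright(): [83, 42]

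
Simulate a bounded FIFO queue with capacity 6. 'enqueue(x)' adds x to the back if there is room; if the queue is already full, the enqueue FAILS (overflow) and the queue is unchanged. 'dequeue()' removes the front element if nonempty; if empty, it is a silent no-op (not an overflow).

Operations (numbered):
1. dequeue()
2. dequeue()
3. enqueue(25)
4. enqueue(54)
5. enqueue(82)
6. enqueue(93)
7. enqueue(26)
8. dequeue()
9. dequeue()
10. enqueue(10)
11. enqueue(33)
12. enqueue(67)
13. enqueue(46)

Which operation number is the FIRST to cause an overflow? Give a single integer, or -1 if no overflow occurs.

Answer: 13

Derivation:
1. dequeue(): empty, no-op, size=0
2. dequeue(): empty, no-op, size=0
3. enqueue(25): size=1
4. enqueue(54): size=2
5. enqueue(82): size=3
6. enqueue(93): size=4
7. enqueue(26): size=5
8. dequeue(): size=4
9. dequeue(): size=3
10. enqueue(10): size=4
11. enqueue(33): size=5
12. enqueue(67): size=6
13. enqueue(46): size=6=cap → OVERFLOW (fail)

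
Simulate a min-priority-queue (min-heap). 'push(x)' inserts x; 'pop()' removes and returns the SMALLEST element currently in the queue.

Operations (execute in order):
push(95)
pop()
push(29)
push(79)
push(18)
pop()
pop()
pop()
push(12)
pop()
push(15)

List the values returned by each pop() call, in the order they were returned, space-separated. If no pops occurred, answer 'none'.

push(95): heap contents = [95]
pop() → 95: heap contents = []
push(29): heap contents = [29]
push(79): heap contents = [29, 79]
push(18): heap contents = [18, 29, 79]
pop() → 18: heap contents = [29, 79]
pop() → 29: heap contents = [79]
pop() → 79: heap contents = []
push(12): heap contents = [12]
pop() → 12: heap contents = []
push(15): heap contents = [15]

Answer: 95 18 29 79 12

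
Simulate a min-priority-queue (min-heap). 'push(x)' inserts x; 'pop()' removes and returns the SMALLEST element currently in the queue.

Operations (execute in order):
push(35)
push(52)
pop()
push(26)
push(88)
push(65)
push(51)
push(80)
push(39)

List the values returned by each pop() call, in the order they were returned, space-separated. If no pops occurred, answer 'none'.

push(35): heap contents = [35]
push(52): heap contents = [35, 52]
pop() → 35: heap contents = [52]
push(26): heap contents = [26, 52]
push(88): heap contents = [26, 52, 88]
push(65): heap contents = [26, 52, 65, 88]
push(51): heap contents = [26, 51, 52, 65, 88]
push(80): heap contents = [26, 51, 52, 65, 80, 88]
push(39): heap contents = [26, 39, 51, 52, 65, 80, 88]

Answer: 35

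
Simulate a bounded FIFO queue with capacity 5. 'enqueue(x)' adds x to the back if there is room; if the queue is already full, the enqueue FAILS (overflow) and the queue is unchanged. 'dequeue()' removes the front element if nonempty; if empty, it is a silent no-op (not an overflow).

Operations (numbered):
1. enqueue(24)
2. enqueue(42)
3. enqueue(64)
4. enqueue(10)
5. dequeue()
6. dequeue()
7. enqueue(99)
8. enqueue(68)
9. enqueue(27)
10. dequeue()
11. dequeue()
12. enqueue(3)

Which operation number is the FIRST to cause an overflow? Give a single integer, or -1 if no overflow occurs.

1. enqueue(24): size=1
2. enqueue(42): size=2
3. enqueue(64): size=3
4. enqueue(10): size=4
5. dequeue(): size=3
6. dequeue(): size=2
7. enqueue(99): size=3
8. enqueue(68): size=4
9. enqueue(27): size=5
10. dequeue(): size=4
11. dequeue(): size=3
12. enqueue(3): size=4

Answer: -1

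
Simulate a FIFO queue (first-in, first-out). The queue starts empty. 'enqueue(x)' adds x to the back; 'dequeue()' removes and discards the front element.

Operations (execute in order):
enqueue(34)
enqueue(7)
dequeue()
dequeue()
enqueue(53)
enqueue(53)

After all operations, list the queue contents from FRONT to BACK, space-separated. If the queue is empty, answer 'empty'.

Answer: 53 53

Derivation:
enqueue(34): [34]
enqueue(7): [34, 7]
dequeue(): [7]
dequeue(): []
enqueue(53): [53]
enqueue(53): [53, 53]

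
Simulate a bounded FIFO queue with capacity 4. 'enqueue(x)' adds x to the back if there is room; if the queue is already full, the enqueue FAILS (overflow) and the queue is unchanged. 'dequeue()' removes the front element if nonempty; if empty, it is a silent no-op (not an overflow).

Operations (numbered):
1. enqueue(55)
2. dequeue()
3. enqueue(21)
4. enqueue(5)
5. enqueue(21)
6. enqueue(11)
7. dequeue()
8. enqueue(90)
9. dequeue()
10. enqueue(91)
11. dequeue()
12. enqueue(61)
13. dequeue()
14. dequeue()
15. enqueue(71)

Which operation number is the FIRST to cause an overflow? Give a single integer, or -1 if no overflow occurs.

1. enqueue(55): size=1
2. dequeue(): size=0
3. enqueue(21): size=1
4. enqueue(5): size=2
5. enqueue(21): size=3
6. enqueue(11): size=4
7. dequeue(): size=3
8. enqueue(90): size=4
9. dequeue(): size=3
10. enqueue(91): size=4
11. dequeue(): size=3
12. enqueue(61): size=4
13. dequeue(): size=3
14. dequeue(): size=2
15. enqueue(71): size=3

Answer: -1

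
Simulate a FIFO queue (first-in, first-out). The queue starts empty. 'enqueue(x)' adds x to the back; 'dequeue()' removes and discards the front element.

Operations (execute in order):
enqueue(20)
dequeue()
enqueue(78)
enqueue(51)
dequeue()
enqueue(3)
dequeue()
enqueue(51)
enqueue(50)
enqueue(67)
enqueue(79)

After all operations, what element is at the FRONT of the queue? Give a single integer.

Answer: 3

Derivation:
enqueue(20): queue = [20]
dequeue(): queue = []
enqueue(78): queue = [78]
enqueue(51): queue = [78, 51]
dequeue(): queue = [51]
enqueue(3): queue = [51, 3]
dequeue(): queue = [3]
enqueue(51): queue = [3, 51]
enqueue(50): queue = [3, 51, 50]
enqueue(67): queue = [3, 51, 50, 67]
enqueue(79): queue = [3, 51, 50, 67, 79]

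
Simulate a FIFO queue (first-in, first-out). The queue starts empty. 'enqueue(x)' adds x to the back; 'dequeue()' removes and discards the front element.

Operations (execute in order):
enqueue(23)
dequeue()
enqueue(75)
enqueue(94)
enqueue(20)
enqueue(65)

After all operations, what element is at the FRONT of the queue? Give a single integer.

enqueue(23): queue = [23]
dequeue(): queue = []
enqueue(75): queue = [75]
enqueue(94): queue = [75, 94]
enqueue(20): queue = [75, 94, 20]
enqueue(65): queue = [75, 94, 20, 65]

Answer: 75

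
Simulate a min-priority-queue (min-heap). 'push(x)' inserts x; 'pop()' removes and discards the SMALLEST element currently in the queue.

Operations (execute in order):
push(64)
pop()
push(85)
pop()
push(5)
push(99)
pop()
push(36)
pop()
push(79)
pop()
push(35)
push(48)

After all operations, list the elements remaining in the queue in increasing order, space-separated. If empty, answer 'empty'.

push(64): heap contents = [64]
pop() → 64: heap contents = []
push(85): heap contents = [85]
pop() → 85: heap contents = []
push(5): heap contents = [5]
push(99): heap contents = [5, 99]
pop() → 5: heap contents = [99]
push(36): heap contents = [36, 99]
pop() → 36: heap contents = [99]
push(79): heap contents = [79, 99]
pop() → 79: heap contents = [99]
push(35): heap contents = [35, 99]
push(48): heap contents = [35, 48, 99]

Answer: 35 48 99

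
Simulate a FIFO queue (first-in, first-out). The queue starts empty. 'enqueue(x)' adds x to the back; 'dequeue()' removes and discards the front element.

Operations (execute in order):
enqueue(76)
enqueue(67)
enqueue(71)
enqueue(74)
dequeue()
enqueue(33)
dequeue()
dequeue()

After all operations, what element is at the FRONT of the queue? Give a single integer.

enqueue(76): queue = [76]
enqueue(67): queue = [76, 67]
enqueue(71): queue = [76, 67, 71]
enqueue(74): queue = [76, 67, 71, 74]
dequeue(): queue = [67, 71, 74]
enqueue(33): queue = [67, 71, 74, 33]
dequeue(): queue = [71, 74, 33]
dequeue(): queue = [74, 33]

Answer: 74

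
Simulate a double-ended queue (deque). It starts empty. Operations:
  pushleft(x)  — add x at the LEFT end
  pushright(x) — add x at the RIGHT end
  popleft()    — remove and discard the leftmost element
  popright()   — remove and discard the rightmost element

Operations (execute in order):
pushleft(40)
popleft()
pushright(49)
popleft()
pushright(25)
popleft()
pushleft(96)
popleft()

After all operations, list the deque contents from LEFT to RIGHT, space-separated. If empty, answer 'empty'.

pushleft(40): [40]
popleft(): []
pushright(49): [49]
popleft(): []
pushright(25): [25]
popleft(): []
pushleft(96): [96]
popleft(): []

Answer: empty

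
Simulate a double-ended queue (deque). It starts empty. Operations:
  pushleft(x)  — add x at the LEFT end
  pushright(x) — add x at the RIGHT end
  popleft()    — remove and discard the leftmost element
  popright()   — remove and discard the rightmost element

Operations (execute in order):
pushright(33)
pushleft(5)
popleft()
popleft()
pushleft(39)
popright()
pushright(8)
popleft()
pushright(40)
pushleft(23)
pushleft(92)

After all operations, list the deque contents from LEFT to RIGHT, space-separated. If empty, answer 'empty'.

Answer: 92 23 40

Derivation:
pushright(33): [33]
pushleft(5): [5, 33]
popleft(): [33]
popleft(): []
pushleft(39): [39]
popright(): []
pushright(8): [8]
popleft(): []
pushright(40): [40]
pushleft(23): [23, 40]
pushleft(92): [92, 23, 40]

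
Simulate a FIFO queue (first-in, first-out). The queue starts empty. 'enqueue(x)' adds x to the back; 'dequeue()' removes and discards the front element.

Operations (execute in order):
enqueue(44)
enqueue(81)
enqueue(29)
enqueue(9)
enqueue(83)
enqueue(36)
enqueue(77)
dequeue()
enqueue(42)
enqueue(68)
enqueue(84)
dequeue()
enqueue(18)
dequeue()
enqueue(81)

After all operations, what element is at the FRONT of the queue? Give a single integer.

Answer: 9

Derivation:
enqueue(44): queue = [44]
enqueue(81): queue = [44, 81]
enqueue(29): queue = [44, 81, 29]
enqueue(9): queue = [44, 81, 29, 9]
enqueue(83): queue = [44, 81, 29, 9, 83]
enqueue(36): queue = [44, 81, 29, 9, 83, 36]
enqueue(77): queue = [44, 81, 29, 9, 83, 36, 77]
dequeue(): queue = [81, 29, 9, 83, 36, 77]
enqueue(42): queue = [81, 29, 9, 83, 36, 77, 42]
enqueue(68): queue = [81, 29, 9, 83, 36, 77, 42, 68]
enqueue(84): queue = [81, 29, 9, 83, 36, 77, 42, 68, 84]
dequeue(): queue = [29, 9, 83, 36, 77, 42, 68, 84]
enqueue(18): queue = [29, 9, 83, 36, 77, 42, 68, 84, 18]
dequeue(): queue = [9, 83, 36, 77, 42, 68, 84, 18]
enqueue(81): queue = [9, 83, 36, 77, 42, 68, 84, 18, 81]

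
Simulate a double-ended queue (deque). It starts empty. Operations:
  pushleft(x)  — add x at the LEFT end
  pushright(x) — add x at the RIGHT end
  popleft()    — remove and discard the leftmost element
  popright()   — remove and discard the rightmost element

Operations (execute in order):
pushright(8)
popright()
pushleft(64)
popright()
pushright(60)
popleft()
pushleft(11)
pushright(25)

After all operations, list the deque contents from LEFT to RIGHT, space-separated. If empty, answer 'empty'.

Answer: 11 25

Derivation:
pushright(8): [8]
popright(): []
pushleft(64): [64]
popright(): []
pushright(60): [60]
popleft(): []
pushleft(11): [11]
pushright(25): [11, 25]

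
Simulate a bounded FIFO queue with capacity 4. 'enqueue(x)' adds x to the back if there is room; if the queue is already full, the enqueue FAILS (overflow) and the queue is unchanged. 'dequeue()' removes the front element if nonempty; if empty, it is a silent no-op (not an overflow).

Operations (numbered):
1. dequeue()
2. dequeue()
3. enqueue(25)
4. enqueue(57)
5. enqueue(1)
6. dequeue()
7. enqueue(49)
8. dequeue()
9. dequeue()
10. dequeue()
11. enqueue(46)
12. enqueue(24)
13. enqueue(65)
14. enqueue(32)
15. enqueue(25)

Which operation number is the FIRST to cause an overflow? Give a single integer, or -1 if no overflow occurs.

Answer: 15

Derivation:
1. dequeue(): empty, no-op, size=0
2. dequeue(): empty, no-op, size=0
3. enqueue(25): size=1
4. enqueue(57): size=2
5. enqueue(1): size=3
6. dequeue(): size=2
7. enqueue(49): size=3
8. dequeue(): size=2
9. dequeue(): size=1
10. dequeue(): size=0
11. enqueue(46): size=1
12. enqueue(24): size=2
13. enqueue(65): size=3
14. enqueue(32): size=4
15. enqueue(25): size=4=cap → OVERFLOW (fail)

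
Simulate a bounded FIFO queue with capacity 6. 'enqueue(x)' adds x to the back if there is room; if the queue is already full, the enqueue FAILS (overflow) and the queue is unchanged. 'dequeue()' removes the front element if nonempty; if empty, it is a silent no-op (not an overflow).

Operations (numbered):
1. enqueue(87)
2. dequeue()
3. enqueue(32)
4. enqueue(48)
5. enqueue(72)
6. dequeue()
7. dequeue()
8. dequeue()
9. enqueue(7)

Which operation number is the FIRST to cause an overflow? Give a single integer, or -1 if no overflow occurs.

Answer: -1

Derivation:
1. enqueue(87): size=1
2. dequeue(): size=0
3. enqueue(32): size=1
4. enqueue(48): size=2
5. enqueue(72): size=3
6. dequeue(): size=2
7. dequeue(): size=1
8. dequeue(): size=0
9. enqueue(7): size=1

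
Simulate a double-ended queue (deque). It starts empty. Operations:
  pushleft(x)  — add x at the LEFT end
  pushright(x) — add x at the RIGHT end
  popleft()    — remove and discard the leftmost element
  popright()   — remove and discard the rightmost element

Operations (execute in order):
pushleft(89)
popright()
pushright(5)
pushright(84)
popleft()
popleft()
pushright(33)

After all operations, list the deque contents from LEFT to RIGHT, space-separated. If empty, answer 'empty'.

Answer: 33

Derivation:
pushleft(89): [89]
popright(): []
pushright(5): [5]
pushright(84): [5, 84]
popleft(): [84]
popleft(): []
pushright(33): [33]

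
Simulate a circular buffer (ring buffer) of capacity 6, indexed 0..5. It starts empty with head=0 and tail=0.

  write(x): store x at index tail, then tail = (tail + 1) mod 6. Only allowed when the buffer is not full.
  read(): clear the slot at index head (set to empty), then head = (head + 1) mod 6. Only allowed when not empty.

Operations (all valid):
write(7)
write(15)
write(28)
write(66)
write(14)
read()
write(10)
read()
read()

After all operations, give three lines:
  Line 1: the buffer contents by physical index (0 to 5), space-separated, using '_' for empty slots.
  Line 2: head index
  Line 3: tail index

write(7): buf=[7 _ _ _ _ _], head=0, tail=1, size=1
write(15): buf=[7 15 _ _ _ _], head=0, tail=2, size=2
write(28): buf=[7 15 28 _ _ _], head=0, tail=3, size=3
write(66): buf=[7 15 28 66 _ _], head=0, tail=4, size=4
write(14): buf=[7 15 28 66 14 _], head=0, tail=5, size=5
read(): buf=[_ 15 28 66 14 _], head=1, tail=5, size=4
write(10): buf=[_ 15 28 66 14 10], head=1, tail=0, size=5
read(): buf=[_ _ 28 66 14 10], head=2, tail=0, size=4
read(): buf=[_ _ _ 66 14 10], head=3, tail=0, size=3

Answer: _ _ _ 66 14 10
3
0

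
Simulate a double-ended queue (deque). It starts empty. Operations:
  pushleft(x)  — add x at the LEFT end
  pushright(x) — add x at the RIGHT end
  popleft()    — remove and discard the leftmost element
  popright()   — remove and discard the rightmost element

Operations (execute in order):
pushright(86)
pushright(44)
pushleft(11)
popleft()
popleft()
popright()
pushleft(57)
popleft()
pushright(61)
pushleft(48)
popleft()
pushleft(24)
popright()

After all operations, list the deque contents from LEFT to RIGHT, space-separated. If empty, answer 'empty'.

Answer: 24

Derivation:
pushright(86): [86]
pushright(44): [86, 44]
pushleft(11): [11, 86, 44]
popleft(): [86, 44]
popleft(): [44]
popright(): []
pushleft(57): [57]
popleft(): []
pushright(61): [61]
pushleft(48): [48, 61]
popleft(): [61]
pushleft(24): [24, 61]
popright(): [24]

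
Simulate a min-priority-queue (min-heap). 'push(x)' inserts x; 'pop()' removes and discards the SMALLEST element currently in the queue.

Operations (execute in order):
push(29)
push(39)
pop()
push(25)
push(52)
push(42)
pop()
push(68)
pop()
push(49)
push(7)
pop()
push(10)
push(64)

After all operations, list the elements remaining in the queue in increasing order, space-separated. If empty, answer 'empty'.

push(29): heap contents = [29]
push(39): heap contents = [29, 39]
pop() → 29: heap contents = [39]
push(25): heap contents = [25, 39]
push(52): heap contents = [25, 39, 52]
push(42): heap contents = [25, 39, 42, 52]
pop() → 25: heap contents = [39, 42, 52]
push(68): heap contents = [39, 42, 52, 68]
pop() → 39: heap contents = [42, 52, 68]
push(49): heap contents = [42, 49, 52, 68]
push(7): heap contents = [7, 42, 49, 52, 68]
pop() → 7: heap contents = [42, 49, 52, 68]
push(10): heap contents = [10, 42, 49, 52, 68]
push(64): heap contents = [10, 42, 49, 52, 64, 68]

Answer: 10 42 49 52 64 68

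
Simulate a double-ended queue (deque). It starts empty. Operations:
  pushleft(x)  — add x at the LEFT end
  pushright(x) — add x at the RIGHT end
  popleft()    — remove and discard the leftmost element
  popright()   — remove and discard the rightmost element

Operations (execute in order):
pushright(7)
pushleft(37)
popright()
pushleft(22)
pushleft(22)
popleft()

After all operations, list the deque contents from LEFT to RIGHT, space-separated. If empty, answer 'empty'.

Answer: 22 37

Derivation:
pushright(7): [7]
pushleft(37): [37, 7]
popright(): [37]
pushleft(22): [22, 37]
pushleft(22): [22, 22, 37]
popleft(): [22, 37]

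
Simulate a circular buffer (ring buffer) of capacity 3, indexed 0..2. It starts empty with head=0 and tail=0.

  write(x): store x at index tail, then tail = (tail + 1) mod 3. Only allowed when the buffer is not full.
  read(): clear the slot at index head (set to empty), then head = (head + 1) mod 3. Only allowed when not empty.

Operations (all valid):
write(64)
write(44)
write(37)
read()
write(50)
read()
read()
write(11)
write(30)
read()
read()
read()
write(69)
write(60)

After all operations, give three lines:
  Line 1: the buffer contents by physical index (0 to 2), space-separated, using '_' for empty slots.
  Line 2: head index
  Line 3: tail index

write(64): buf=[64 _ _], head=0, tail=1, size=1
write(44): buf=[64 44 _], head=0, tail=2, size=2
write(37): buf=[64 44 37], head=0, tail=0, size=3
read(): buf=[_ 44 37], head=1, tail=0, size=2
write(50): buf=[50 44 37], head=1, tail=1, size=3
read(): buf=[50 _ 37], head=2, tail=1, size=2
read(): buf=[50 _ _], head=0, tail=1, size=1
write(11): buf=[50 11 _], head=0, tail=2, size=2
write(30): buf=[50 11 30], head=0, tail=0, size=3
read(): buf=[_ 11 30], head=1, tail=0, size=2
read(): buf=[_ _ 30], head=2, tail=0, size=1
read(): buf=[_ _ _], head=0, tail=0, size=0
write(69): buf=[69 _ _], head=0, tail=1, size=1
write(60): buf=[69 60 _], head=0, tail=2, size=2

Answer: 69 60 _
0
2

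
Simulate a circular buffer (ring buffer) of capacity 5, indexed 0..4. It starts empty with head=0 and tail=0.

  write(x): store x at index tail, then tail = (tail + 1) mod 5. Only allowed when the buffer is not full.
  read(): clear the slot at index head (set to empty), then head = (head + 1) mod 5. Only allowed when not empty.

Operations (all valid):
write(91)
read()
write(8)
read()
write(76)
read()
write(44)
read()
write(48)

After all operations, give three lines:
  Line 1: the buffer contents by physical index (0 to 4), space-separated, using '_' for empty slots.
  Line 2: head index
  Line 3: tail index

Answer: _ _ _ _ 48
4
0

Derivation:
write(91): buf=[91 _ _ _ _], head=0, tail=1, size=1
read(): buf=[_ _ _ _ _], head=1, tail=1, size=0
write(8): buf=[_ 8 _ _ _], head=1, tail=2, size=1
read(): buf=[_ _ _ _ _], head=2, tail=2, size=0
write(76): buf=[_ _ 76 _ _], head=2, tail=3, size=1
read(): buf=[_ _ _ _ _], head=3, tail=3, size=0
write(44): buf=[_ _ _ 44 _], head=3, tail=4, size=1
read(): buf=[_ _ _ _ _], head=4, tail=4, size=0
write(48): buf=[_ _ _ _ 48], head=4, tail=0, size=1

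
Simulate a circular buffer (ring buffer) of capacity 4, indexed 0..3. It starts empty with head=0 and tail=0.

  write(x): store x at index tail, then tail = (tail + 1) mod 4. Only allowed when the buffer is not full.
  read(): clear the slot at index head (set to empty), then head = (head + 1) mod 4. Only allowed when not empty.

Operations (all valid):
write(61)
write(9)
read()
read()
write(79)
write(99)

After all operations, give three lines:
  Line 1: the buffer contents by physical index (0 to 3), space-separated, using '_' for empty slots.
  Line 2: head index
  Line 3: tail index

write(61): buf=[61 _ _ _], head=0, tail=1, size=1
write(9): buf=[61 9 _ _], head=0, tail=2, size=2
read(): buf=[_ 9 _ _], head=1, tail=2, size=1
read(): buf=[_ _ _ _], head=2, tail=2, size=0
write(79): buf=[_ _ 79 _], head=2, tail=3, size=1
write(99): buf=[_ _ 79 99], head=2, tail=0, size=2

Answer: _ _ 79 99
2
0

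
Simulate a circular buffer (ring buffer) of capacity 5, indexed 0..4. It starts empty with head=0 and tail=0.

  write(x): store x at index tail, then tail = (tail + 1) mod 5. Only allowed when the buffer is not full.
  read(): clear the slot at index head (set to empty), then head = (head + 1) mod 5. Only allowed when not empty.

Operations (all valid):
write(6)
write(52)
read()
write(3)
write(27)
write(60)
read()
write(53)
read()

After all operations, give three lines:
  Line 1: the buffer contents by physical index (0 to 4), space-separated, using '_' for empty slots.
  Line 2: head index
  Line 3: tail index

write(6): buf=[6 _ _ _ _], head=0, tail=1, size=1
write(52): buf=[6 52 _ _ _], head=0, tail=2, size=2
read(): buf=[_ 52 _ _ _], head=1, tail=2, size=1
write(3): buf=[_ 52 3 _ _], head=1, tail=3, size=2
write(27): buf=[_ 52 3 27 _], head=1, tail=4, size=3
write(60): buf=[_ 52 3 27 60], head=1, tail=0, size=4
read(): buf=[_ _ 3 27 60], head=2, tail=0, size=3
write(53): buf=[53 _ 3 27 60], head=2, tail=1, size=4
read(): buf=[53 _ _ 27 60], head=3, tail=1, size=3

Answer: 53 _ _ 27 60
3
1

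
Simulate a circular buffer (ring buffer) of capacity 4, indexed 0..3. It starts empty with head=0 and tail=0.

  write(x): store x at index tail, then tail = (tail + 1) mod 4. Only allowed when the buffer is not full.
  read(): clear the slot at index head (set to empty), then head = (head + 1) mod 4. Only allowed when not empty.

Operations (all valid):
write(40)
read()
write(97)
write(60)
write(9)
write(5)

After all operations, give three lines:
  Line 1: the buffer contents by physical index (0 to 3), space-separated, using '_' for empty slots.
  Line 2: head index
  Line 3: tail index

Answer: 5 97 60 9
1
1

Derivation:
write(40): buf=[40 _ _ _], head=0, tail=1, size=1
read(): buf=[_ _ _ _], head=1, tail=1, size=0
write(97): buf=[_ 97 _ _], head=1, tail=2, size=1
write(60): buf=[_ 97 60 _], head=1, tail=3, size=2
write(9): buf=[_ 97 60 9], head=1, tail=0, size=3
write(5): buf=[5 97 60 9], head=1, tail=1, size=4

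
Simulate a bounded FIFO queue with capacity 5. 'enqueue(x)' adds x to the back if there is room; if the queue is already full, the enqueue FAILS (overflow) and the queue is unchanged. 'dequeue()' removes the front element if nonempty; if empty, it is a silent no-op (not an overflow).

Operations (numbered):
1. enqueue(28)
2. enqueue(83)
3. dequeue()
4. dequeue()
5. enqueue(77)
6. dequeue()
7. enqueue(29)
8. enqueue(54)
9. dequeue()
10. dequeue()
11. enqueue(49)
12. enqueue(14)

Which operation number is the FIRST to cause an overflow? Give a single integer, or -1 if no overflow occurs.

1. enqueue(28): size=1
2. enqueue(83): size=2
3. dequeue(): size=1
4. dequeue(): size=0
5. enqueue(77): size=1
6. dequeue(): size=0
7. enqueue(29): size=1
8. enqueue(54): size=2
9. dequeue(): size=1
10. dequeue(): size=0
11. enqueue(49): size=1
12. enqueue(14): size=2

Answer: -1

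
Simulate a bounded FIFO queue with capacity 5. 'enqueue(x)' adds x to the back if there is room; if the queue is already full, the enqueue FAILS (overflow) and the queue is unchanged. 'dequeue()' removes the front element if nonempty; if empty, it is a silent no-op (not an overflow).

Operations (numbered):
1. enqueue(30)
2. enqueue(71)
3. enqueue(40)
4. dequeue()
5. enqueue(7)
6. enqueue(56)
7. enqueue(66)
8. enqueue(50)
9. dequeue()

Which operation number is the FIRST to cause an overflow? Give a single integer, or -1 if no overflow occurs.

Answer: 8

Derivation:
1. enqueue(30): size=1
2. enqueue(71): size=2
3. enqueue(40): size=3
4. dequeue(): size=2
5. enqueue(7): size=3
6. enqueue(56): size=4
7. enqueue(66): size=5
8. enqueue(50): size=5=cap → OVERFLOW (fail)
9. dequeue(): size=4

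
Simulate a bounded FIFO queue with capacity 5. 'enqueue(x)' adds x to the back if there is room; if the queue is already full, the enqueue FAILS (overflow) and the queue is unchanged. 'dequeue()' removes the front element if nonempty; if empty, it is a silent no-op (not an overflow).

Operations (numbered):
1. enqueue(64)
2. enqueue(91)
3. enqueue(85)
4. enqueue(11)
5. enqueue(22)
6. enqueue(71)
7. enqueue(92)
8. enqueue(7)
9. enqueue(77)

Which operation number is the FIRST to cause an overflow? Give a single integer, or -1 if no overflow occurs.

1. enqueue(64): size=1
2. enqueue(91): size=2
3. enqueue(85): size=3
4. enqueue(11): size=4
5. enqueue(22): size=5
6. enqueue(71): size=5=cap → OVERFLOW (fail)
7. enqueue(92): size=5=cap → OVERFLOW (fail)
8. enqueue(7): size=5=cap → OVERFLOW (fail)
9. enqueue(77): size=5=cap → OVERFLOW (fail)

Answer: 6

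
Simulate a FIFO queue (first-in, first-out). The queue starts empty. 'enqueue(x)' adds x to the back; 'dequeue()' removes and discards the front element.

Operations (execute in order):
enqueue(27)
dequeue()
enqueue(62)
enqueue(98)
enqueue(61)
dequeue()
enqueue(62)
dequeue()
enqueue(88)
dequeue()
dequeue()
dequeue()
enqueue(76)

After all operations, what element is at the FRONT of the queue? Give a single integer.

Answer: 76

Derivation:
enqueue(27): queue = [27]
dequeue(): queue = []
enqueue(62): queue = [62]
enqueue(98): queue = [62, 98]
enqueue(61): queue = [62, 98, 61]
dequeue(): queue = [98, 61]
enqueue(62): queue = [98, 61, 62]
dequeue(): queue = [61, 62]
enqueue(88): queue = [61, 62, 88]
dequeue(): queue = [62, 88]
dequeue(): queue = [88]
dequeue(): queue = []
enqueue(76): queue = [76]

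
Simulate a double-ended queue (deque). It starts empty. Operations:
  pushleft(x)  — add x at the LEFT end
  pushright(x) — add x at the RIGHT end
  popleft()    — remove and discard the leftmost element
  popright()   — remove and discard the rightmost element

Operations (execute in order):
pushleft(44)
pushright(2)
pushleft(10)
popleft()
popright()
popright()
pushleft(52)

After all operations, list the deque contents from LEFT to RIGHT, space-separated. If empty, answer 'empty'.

Answer: 52

Derivation:
pushleft(44): [44]
pushright(2): [44, 2]
pushleft(10): [10, 44, 2]
popleft(): [44, 2]
popright(): [44]
popright(): []
pushleft(52): [52]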